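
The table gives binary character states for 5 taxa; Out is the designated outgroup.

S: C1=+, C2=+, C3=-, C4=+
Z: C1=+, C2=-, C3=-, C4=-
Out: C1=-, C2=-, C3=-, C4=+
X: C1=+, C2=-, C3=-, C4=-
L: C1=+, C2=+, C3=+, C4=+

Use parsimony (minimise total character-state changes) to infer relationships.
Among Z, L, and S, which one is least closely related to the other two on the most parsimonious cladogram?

Z

Character polarity is set by the outgroup: the derived state is whichever differs from the outgroup's state, so for C4 the derived state is '-', and for the remaining characters it is '+'.
All ingroup taxa share the derived state '+' for C1; it defines the ingroup but does not resolve relationships within it.
C2: derived state '+' in L and S only — synapomorphy for {L, S}.
C3 (derived state '+') is unique to L (autapomorphy; uninformative for grouping).
C4 (derived state '-') is shared by X and Z — a synapomorphy uniting that clade.
Most parsimonious ingroup topology: ((Z,X),(L,S)).
S and L share a more recent common ancestor with each other than either does with Z, so Z is the least closely related of the three.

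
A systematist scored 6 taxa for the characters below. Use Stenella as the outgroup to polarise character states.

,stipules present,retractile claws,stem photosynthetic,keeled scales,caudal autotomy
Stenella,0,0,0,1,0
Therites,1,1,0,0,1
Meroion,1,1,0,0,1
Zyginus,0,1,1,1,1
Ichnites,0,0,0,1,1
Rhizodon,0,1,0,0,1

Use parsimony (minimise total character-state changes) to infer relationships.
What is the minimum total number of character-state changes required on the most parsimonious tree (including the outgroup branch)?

5

Character polarity is set by the outgroup: the derived state is whichever differs from the outgroup's state, so for keeled scales the derived state is '0', and for the remaining characters it is '1'.
stipules present: derived state '1' in Meroion and Therites only — synapomorphy for {Meroion, Therites}.
retractile claws (derived state '1') is shared by Meroion, Rhizodon, Therites, and Zyginus — a synapomorphy uniting that clade.
stem photosynthetic (derived state '1') is unique to Zyginus (autapomorphy; uninformative for grouping).
keeled scales: derived state '0' in Meroion, Rhizodon, and Therites only — synapomorphy for {Meroion, Rhizodon, Therites}.
All ingroup taxa share the derived state '1' for caudal autotomy; it defines the ingroup but does not resolve relationships within it.
Most parsimonious ingroup topology: ((((Therites,Meroion),Rhizodon),Zyginus),Ichnites).
Changes per character on this tree: stipules present: 1; retractile claws: 1; stem photosynthetic: 1; keeled scales: 1; caudal autotomy: 1.
Total = 5.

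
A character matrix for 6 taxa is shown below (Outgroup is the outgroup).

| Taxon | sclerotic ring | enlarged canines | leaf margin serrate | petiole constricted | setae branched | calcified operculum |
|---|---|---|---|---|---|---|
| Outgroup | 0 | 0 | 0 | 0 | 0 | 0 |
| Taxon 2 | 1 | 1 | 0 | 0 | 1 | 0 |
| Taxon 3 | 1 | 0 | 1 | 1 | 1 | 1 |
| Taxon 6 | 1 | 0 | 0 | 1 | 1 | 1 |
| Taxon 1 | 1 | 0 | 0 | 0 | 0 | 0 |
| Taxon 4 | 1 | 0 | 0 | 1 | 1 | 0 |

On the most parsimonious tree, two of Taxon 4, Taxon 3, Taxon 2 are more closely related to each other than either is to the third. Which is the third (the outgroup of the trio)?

Taxon 2

The outgroup has state '0' for every character, so '1' is the derived state throughout.
sclerotic ring (derived state '1') is shared by all ingroup taxa — unites the whole ingroup.
enlarged canines (derived state '1') is unique to Taxon 2 (autapomorphy; uninformative for grouping).
leaf margin serrate (derived state '1') is unique to Taxon 3 (autapomorphy; uninformative for grouping).
petiole constricted (derived state '1') is shared by Taxon 3, Taxon 4, and Taxon 6 — a synapomorphy uniting that clade.
setae branched: derived state '1' in Taxon 2, Taxon 3, Taxon 4, and Taxon 6 only — synapomorphy for {Taxon 2, Taxon 3, Taxon 4, Taxon 6}.
calcified operculum (derived state '1') is shared by Taxon 3 and Taxon 6 — a synapomorphy uniting that clade.
Most parsimonious ingroup topology: ((Taxon 2,((Taxon 3,Taxon 6),Taxon 4)),Taxon 1).
Taxon 4 and Taxon 3 share a more recent common ancestor with each other than either does with Taxon 2, so Taxon 2 is the least closely related of the three.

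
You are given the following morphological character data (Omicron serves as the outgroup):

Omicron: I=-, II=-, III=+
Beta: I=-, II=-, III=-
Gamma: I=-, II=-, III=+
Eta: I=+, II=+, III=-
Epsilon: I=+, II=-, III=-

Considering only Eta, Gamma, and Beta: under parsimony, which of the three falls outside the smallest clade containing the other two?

Character polarity is set by the outgroup: the derived state is whichever differs from the outgroup's state, so for III the derived state is '-', and for the remaining characters it is '+'.
Only Epsilon and Eta show the derived state '+' for I, supporting them as a clade.
II: derived state '+' in Eta only — an autapomorphy, so it tells us nothing about relationships among taxa.
Only Beta, Epsilon, and Eta show the derived state '-' for III, supporting them as a clade.
Most parsimonious ingroup topology: ((Beta,(Eta,Epsilon)),Gamma).
Beta and Eta share a more recent common ancestor with each other than either does with Gamma, so Gamma is the least closely related of the three.

Gamma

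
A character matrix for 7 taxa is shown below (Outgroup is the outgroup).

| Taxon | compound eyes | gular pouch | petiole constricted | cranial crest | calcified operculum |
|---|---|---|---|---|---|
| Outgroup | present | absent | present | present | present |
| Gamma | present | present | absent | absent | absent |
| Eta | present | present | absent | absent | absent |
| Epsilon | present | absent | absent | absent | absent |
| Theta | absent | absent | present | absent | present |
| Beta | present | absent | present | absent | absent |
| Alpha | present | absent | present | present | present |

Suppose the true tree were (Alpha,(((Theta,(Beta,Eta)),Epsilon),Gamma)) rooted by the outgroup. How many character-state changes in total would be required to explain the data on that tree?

Map each character onto (Alpha,(((Theta,(Beta,Eta)),Epsilon),Gamma)) (rooted by Outgroup) and count the minimum state changes it requires (Fitch parsimony):
compound eyes: 1; gular pouch: 2; petiole constricted: 3; cranial crest: 1; calcified operculum: 2.
Total tree length = 9.

9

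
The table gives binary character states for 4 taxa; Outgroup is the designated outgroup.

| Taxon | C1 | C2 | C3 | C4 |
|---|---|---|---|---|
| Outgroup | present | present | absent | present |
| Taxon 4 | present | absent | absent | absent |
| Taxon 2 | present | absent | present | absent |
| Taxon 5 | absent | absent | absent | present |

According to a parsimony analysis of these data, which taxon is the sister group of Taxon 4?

Taxon 2

Character polarity is set by the outgroup: the derived state is whichever differs from the outgroup's state, so for C1, C2, C4 the derived state is 'absent', and for the remaining characters it is 'present'.
C1: derived state 'absent' in Taxon 5 only — an autapomorphy, so it tells us nothing about relationships among taxa.
C2 (derived state 'absent') is shared by all ingroup taxa — unites the whole ingroup.
C3: derived state 'present' in Taxon 2 only — an autapomorphy, so it tells us nothing about relationships among taxa.
C4 (derived state 'absent') is shared by Taxon 2 and Taxon 4 — a synapomorphy uniting that clade.
Most parsimonious ingroup topology: ((Taxon 4,Taxon 2),Taxon 5).
Taxon 4 and Taxon 2 form a cherry on this tree, so they are sister taxa.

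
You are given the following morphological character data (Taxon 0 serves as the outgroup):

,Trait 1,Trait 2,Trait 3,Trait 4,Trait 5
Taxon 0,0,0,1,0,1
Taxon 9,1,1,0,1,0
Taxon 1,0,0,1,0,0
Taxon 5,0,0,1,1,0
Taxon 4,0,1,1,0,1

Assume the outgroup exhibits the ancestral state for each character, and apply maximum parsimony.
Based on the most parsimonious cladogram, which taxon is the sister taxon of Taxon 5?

Taxon 9

Character polarity is set by the outgroup: the derived state is whichever differs from the outgroup's state, so for Trait 3, Trait 5 the derived state is '0', and for the remaining characters it is '1'.
Trait 1 (derived state '1') is unique to Taxon 9 (autapomorphy; uninformative for grouping).
Trait 2 groups Taxon 4 and Taxon 9, which is incompatible with the clades supported by the remaining characters; treating it as convergent (homoplasy) costs fewer steps than any alternative tree.
Trait 3: derived state '0' in Taxon 9 only — an autapomorphy, so it tells us nothing about relationships among taxa.
Trait 4: derived state '1' in Taxon 5 and Taxon 9 only — synapomorphy for {Taxon 5, Taxon 9}.
Trait 5: derived state '0' in Taxon 1, Taxon 5, and Taxon 9 only — synapomorphy for {Taxon 1, Taxon 5, Taxon 9}.
Most parsimonious ingroup topology: (((Taxon 9,Taxon 5),Taxon 1),Taxon 4).
Taxon 5 and Taxon 9 form a cherry on this tree, so they are sister taxa.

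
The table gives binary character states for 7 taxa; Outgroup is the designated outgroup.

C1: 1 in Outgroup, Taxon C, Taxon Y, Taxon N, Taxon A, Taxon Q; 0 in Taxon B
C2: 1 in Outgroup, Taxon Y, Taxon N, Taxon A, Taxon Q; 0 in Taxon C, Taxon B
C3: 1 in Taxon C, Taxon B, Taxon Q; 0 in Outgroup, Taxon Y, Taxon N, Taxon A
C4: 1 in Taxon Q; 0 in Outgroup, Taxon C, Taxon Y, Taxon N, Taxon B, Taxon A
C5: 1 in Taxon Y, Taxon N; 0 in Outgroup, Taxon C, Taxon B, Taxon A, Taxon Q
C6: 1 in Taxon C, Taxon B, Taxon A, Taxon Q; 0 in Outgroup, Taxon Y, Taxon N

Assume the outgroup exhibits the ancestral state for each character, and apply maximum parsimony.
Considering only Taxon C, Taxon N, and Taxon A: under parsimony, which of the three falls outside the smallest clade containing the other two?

Character polarity is set by the outgroup: the derived state is whichever differs from the outgroup's state, so for C1, C2 the derived state is '0', and for the remaining characters it is '1'.
C1: derived state '0' in Taxon B only — an autapomorphy, so it tells us nothing about relationships among taxa.
Only Taxon B and Taxon C show the derived state '0' for C2, supporting them as a clade.
C3 (derived state '1') is shared by Taxon B, Taxon C, and Taxon Q — a synapomorphy uniting that clade.
C4 (derived state '1') is unique to Taxon Q (autapomorphy; uninformative for grouping).
C5 (derived state '1') is shared by Taxon N and Taxon Y — a synapomorphy uniting that clade.
Only Taxon A, Taxon B, Taxon C, and Taxon Q show the derived state '1' for C6, supporting them as a clade.
Most parsimonious ingroup topology: ((((Taxon C,Taxon B),Taxon Q),Taxon A),(Taxon Y,Taxon N)).
Taxon C and Taxon A share a more recent common ancestor with each other than either does with Taxon N, so Taxon N is the least closely related of the three.

Taxon N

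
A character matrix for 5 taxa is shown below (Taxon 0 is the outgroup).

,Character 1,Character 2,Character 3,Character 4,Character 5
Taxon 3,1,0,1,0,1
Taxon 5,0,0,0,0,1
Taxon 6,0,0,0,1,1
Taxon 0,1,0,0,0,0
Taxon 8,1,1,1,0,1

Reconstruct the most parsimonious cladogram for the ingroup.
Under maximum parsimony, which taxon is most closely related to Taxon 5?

Character polarity is set by the outgroup: the derived state is whichever differs from the outgroup's state, so for Character 1 the derived state is '0', and for the remaining characters it is '1'.
Only Taxon 5 and Taxon 6 show the derived state '0' for Character 1, supporting them as a clade.
Character 2 (derived state '1') is unique to Taxon 8 (autapomorphy; uninformative for grouping).
Character 3: derived state '1' in Taxon 3 and Taxon 8 only — synapomorphy for {Taxon 3, Taxon 8}.
Character 4 (derived state '1') is unique to Taxon 6 (autapomorphy; uninformative for grouping).
All ingroup taxa share the derived state '1' for Character 5; it defines the ingroup but does not resolve relationships within it.
Most parsimonious ingroup topology: ((Taxon 5,Taxon 6),(Taxon 8,Taxon 3)).
Taxon 5 and Taxon 6 form a cherry on this tree, so they are sister taxa.

Taxon 6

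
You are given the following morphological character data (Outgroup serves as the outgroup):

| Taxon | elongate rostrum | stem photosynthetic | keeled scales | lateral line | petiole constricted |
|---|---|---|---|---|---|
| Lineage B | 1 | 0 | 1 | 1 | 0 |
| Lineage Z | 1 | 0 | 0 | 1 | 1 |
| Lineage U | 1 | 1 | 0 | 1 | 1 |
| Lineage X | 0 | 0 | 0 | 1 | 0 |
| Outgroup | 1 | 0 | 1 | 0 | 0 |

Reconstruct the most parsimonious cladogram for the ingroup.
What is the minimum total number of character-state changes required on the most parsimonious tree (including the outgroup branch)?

5

Character polarity is set by the outgroup: the derived state is whichever differs from the outgroup's state, so for elongate rostrum, keeled scales the derived state is '0', and for the remaining characters it is '1'.
elongate rostrum (derived state '0') is unique to Lineage X (autapomorphy; uninformative for grouping).
stem photosynthetic (derived state '1') is unique to Lineage U (autapomorphy; uninformative for grouping).
keeled scales (derived state '0') is shared by Lineage U, Lineage X, and Lineage Z — a synapomorphy uniting that clade.
All ingroup taxa share the derived state '1' for lateral line; it defines the ingroup but does not resolve relationships within it.
Only Lineage U and Lineage Z show the derived state '1' for petiole constricted, supporting them as a clade.
Most parsimonious ingroup topology: (((Lineage Z,Lineage U),Lineage X),Lineage B).
Changes per character on this tree: elongate rostrum: 1; stem photosynthetic: 1; keeled scales: 1; lateral line: 1; petiole constricted: 1.
Total = 5.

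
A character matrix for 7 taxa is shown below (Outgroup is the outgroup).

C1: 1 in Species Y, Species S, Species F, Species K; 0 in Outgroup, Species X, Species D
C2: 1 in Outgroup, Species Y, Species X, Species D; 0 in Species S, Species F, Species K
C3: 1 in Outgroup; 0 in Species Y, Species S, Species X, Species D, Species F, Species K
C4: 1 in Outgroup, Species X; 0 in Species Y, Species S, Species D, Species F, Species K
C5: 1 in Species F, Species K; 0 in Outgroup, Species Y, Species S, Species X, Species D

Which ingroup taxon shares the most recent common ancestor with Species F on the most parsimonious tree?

Species K

Character polarity is set by the outgroup: the derived state is whichever differs from the outgroup's state, so for C2, C3, C4 the derived state is '0', and for the remaining characters it is '1'.
Only Species F, Species K, Species S, and Species Y show the derived state '1' for C1, supporting them as a clade.
C2: derived state '0' in Species F, Species K, and Species S only — synapomorphy for {Species F, Species K, Species S}.
C3 (derived state '0') is shared by all ingroup taxa — unites the whole ingroup.
C4 (derived state '0') is shared by Species D, Species F, Species K, Species S, and Species Y — a synapomorphy uniting that clade.
C5 (derived state '1') is shared by Species F and Species K — a synapomorphy uniting that clade.
Most parsimonious ingroup topology: (((Species Y,(Species S,(Species F,Species K))),Species D),Species X).
Species F and Species K form a cherry on this tree, so they are sister taxa.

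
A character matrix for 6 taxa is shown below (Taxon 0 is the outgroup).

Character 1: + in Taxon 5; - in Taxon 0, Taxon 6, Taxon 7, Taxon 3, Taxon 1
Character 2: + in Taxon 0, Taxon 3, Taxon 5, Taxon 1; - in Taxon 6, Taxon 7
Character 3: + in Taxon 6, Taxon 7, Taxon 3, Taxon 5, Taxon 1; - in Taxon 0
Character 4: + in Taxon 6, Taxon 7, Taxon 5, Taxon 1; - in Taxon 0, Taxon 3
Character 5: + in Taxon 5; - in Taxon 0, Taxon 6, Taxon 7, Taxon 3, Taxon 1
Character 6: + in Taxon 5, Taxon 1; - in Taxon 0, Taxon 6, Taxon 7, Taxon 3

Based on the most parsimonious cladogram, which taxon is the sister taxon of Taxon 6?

Taxon 7

Character polarity is set by the outgroup: the derived state is whichever differs from the outgroup's state, so for Character 2 the derived state is '-', and for the remaining characters it is '+'.
Character 1: derived state '+' in Taxon 5 only — an autapomorphy, so it tells us nothing about relationships among taxa.
Character 2: derived state '-' in Taxon 6 and Taxon 7 only — synapomorphy for {Taxon 6, Taxon 7}.
All ingroup taxa share the derived state '+' for Character 3; it defines the ingroup but does not resolve relationships within it.
Only Taxon 1, Taxon 5, Taxon 6, and Taxon 7 show the derived state '+' for Character 4, supporting them as a clade.
Character 5: derived state '+' in Taxon 5 only — an autapomorphy, so it tells us nothing about relationships among taxa.
Character 6: derived state '+' in Taxon 1 and Taxon 5 only — synapomorphy for {Taxon 1, Taxon 5}.
Most parsimonious ingroup topology: (((Taxon 6,Taxon 7),(Taxon 5,Taxon 1)),Taxon 3).
Taxon 6 and Taxon 7 form a cherry on this tree, so they are sister taxa.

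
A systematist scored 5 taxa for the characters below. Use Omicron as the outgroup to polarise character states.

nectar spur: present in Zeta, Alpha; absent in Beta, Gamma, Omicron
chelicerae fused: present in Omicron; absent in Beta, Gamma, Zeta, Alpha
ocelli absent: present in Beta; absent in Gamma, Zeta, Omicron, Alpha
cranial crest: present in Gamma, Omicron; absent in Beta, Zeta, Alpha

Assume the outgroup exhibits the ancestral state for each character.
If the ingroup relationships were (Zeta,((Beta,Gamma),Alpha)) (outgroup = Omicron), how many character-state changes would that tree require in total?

6

Map each character onto (Zeta,((Beta,Gamma),Alpha)) (rooted by Omicron) and count the minimum state changes it requires (Fitch parsimony):
nectar spur: 2; chelicerae fused: 1; ocelli absent: 1; cranial crest: 2.
Total tree length = 6.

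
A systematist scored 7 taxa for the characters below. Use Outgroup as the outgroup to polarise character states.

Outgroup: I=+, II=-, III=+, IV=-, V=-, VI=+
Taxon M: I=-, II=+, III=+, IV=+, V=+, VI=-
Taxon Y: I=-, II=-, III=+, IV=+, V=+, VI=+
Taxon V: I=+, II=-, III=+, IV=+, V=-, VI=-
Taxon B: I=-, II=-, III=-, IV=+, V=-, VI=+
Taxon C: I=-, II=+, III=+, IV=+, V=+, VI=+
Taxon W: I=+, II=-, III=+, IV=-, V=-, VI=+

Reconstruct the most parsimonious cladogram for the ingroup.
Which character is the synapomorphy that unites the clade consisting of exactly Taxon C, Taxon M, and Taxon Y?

Character polarity is set by the outgroup: the derived state is whichever differs from the outgroup's state, so for I, III, VI the derived state is '-', and for the remaining characters it is '+'.
Only Taxon B, Taxon C, Taxon M, and Taxon Y show the derived state '-' for I, supporting them as a clade.
II (derived state '+') is shared by Taxon C and Taxon M — a synapomorphy uniting that clade.
III (derived state '-') is unique to Taxon B (autapomorphy; uninformative for grouping).
Only Taxon B, Taxon C, Taxon M, Taxon V, and Taxon Y show the derived state '+' for IV, supporting them as a clade.
V (derived state '+') is shared by Taxon C, Taxon M, and Taxon Y — a synapomorphy uniting that clade.
VI (state '-') occurs in Taxon M and Taxon V but conflicts with the nesting implied by the other characters — most parsimoniously interpreted as homoplasy.
Most parsimonious ingroup topology: (((((Taxon M,Taxon C),Taxon Y),Taxon B),Taxon V),Taxon W).
The clade {Taxon C, Taxon M, Taxon Y} is supported by V: its derived state '+' occurs in exactly those taxa and in no other taxon (including the outgroup).

V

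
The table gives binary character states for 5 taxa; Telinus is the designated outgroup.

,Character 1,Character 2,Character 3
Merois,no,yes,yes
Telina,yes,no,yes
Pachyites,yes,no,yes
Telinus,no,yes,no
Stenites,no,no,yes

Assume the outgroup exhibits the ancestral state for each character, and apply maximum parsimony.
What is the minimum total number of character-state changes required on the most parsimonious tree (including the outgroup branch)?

3

Character polarity is set by the outgroup: the derived state is whichever differs from the outgroup's state, so for Character 2 the derived state is 'no', and for the remaining characters it is 'yes'.
Character 1: derived state 'yes' in Pachyites and Telina only — synapomorphy for {Pachyites, Telina}.
Character 2: derived state 'no' in Pachyites, Stenites, and Telina only — synapomorphy for {Pachyites, Stenites, Telina}.
All ingroup taxa share the derived state 'yes' for Character 3; it defines the ingroup but does not resolve relationships within it.
Most parsimonious ingroup topology: (Merois,(Stenites,(Pachyites,Telina))).
Changes per character on this tree: Character 1: 1; Character 2: 1; Character 3: 1.
Total = 3.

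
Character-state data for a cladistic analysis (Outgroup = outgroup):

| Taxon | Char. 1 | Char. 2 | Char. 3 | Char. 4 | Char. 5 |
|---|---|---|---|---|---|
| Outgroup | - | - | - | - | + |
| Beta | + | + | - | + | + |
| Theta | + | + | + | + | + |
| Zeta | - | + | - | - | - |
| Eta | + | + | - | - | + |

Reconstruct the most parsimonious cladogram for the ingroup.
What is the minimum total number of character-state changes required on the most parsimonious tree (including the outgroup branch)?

5

Character polarity is set by the outgroup: the derived state is whichever differs from the outgroup's state, so for Char. 5 the derived state is '-', and for the remaining characters it is '+'.
Char. 1 (derived state '+') is shared by Beta, Eta, and Theta — a synapomorphy uniting that clade.
Char. 2 (derived state '+') is shared by all ingroup taxa — unites the whole ingroup.
Char. 3: derived state '+' in Theta only — an autapomorphy, so it tells us nothing about relationships among taxa.
Char. 4 (derived state '+') is shared by Beta and Theta — a synapomorphy uniting that clade.
Char. 5 (derived state '-') is unique to Zeta (autapomorphy; uninformative for grouping).
Most parsimonious ingroup topology: (((Beta,Theta),Eta),Zeta).
Changes per character on this tree: Char. 1: 1; Char. 2: 1; Char. 3: 1; Char. 4: 1; Char. 5: 1.
Total = 5.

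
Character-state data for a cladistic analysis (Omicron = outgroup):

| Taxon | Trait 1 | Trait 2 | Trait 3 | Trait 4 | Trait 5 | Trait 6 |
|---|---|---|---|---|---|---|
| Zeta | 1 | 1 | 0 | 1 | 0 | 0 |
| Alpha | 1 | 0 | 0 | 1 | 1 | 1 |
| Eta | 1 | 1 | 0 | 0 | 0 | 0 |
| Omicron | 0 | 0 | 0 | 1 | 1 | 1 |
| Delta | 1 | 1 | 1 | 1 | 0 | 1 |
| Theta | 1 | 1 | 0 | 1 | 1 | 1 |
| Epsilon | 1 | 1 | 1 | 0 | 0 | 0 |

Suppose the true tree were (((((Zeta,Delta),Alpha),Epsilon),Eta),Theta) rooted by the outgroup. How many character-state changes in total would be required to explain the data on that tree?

12

Map each character onto (((((Zeta,Delta),Alpha),Epsilon),Eta),Theta) (rooted by Omicron) and count the minimum state changes it requires (Fitch parsimony):
Trait 1: 1; Trait 2: 2; Trait 3: 2; Trait 4: 2; Trait 5: 2; Trait 6: 3.
Total tree length = 12.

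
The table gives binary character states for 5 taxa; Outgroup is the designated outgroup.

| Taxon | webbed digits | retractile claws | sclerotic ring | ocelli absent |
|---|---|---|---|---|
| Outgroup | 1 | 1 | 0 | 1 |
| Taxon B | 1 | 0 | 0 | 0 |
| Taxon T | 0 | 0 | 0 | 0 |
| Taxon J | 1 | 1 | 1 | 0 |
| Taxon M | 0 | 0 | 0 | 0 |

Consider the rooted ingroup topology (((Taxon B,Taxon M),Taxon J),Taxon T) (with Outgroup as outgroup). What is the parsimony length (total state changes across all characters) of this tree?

Map each character onto (((Taxon B,Taxon M),Taxon J),Taxon T) (rooted by Outgroup) and count the minimum state changes it requires (Fitch parsimony):
webbed digits: 2; retractile claws: 2; sclerotic ring: 1; ocelli absent: 1.
Total tree length = 6.

6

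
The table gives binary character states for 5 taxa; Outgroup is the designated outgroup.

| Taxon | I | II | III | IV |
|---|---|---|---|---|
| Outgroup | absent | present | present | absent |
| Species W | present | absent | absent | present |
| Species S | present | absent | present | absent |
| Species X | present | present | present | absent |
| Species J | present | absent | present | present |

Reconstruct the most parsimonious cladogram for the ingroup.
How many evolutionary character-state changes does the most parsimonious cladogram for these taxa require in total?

4

Character polarity is set by the outgroup: the derived state is whichever differs from the outgroup's state, so for II, III the derived state is 'absent', and for the remaining characters it is 'present'.
All ingroup taxa share the derived state 'present' for I; it defines the ingroup but does not resolve relationships within it.
Only Species J, Species S, and Species W show the derived state 'absent' for II, supporting them as a clade.
III: derived state 'absent' in Species W only — an autapomorphy, so it tells us nothing about relationships among taxa.
IV (derived state 'present') is shared by Species J and Species W — a synapomorphy uniting that clade.
Most parsimonious ingroup topology: (((Species W,Species J),Species S),Species X).
Changes per character on this tree: I: 1; II: 1; III: 1; IV: 1.
Total = 4.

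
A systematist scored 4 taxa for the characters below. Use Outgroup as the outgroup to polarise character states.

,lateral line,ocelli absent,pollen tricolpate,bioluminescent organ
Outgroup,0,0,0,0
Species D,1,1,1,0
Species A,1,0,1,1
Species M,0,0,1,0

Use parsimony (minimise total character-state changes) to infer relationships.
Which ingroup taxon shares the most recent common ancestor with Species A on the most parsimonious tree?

Species D

The outgroup has state '0' for every character, so '1' is the derived state throughout.
lateral line (derived state '1') is shared by Species A and Species D — a synapomorphy uniting that clade.
ocelli absent: derived state '1' in Species D only — an autapomorphy, so it tells us nothing about relationships among taxa.
pollen tricolpate (derived state '1') is shared by all ingroup taxa — unites the whole ingroup.
bioluminescent organ: derived state '1' in Species A only — an autapomorphy, so it tells us nothing about relationships among taxa.
Most parsimonious ingroup topology: ((Species D,Species A),Species M).
Species A and Species D form a cherry on this tree, so they are sister taxa.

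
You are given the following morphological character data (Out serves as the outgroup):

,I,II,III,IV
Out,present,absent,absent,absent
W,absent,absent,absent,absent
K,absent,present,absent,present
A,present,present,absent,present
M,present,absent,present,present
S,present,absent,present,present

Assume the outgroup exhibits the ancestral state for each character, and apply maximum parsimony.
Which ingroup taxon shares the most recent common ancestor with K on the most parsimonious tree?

A

Character polarity is set by the outgroup: the derived state is whichever differs from the outgroup's state, so for I the derived state is 'absent', and for the remaining characters it is 'present'.
I (state 'absent') occurs in K and W but conflicts with the nesting implied by the other characters — most parsimoniously interpreted as homoplasy.
Only A and K show the derived state 'present' for II, supporting them as a clade.
III: derived state 'present' in M and S only — synapomorphy for {M, S}.
IV: derived state 'present' in A, K, M, and S only — synapomorphy for {A, K, M, S}.
Most parsimonious ingroup topology: (W,((K,A),(M,S))).
K and A form a cherry on this tree, so they are sister taxa.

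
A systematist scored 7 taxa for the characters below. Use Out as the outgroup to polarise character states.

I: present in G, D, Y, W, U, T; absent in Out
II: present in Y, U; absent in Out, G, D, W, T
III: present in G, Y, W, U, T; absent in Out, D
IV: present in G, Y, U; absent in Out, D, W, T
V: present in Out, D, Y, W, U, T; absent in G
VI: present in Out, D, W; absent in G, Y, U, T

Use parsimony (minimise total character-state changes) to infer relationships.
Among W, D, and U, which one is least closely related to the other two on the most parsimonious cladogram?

Character polarity is set by the outgroup: the derived state is whichever differs from the outgroup's state, so for V, VI the derived state is 'absent', and for the remaining characters it is 'present'.
All ingroup taxa share the derived state 'present' for I; it defines the ingroup but does not resolve relationships within it.
II: derived state 'present' in U and Y only — synapomorphy for {U, Y}.
III: derived state 'present' in G, T, U, W, and Y only — synapomorphy for {G, T, U, W, Y}.
IV (derived state 'present') is shared by G, U, and Y — a synapomorphy uniting that clade.
V (derived state 'absent') is unique to G (autapomorphy; uninformative for grouping).
Only G, T, U, and Y show the derived state 'absent' for VI, supporting them as a clade.
Most parsimonious ingroup topology: ((((G,(Y,U)),T),W),D).
U and W share a more recent common ancestor with each other than either does with D, so D is the least closely related of the three.

D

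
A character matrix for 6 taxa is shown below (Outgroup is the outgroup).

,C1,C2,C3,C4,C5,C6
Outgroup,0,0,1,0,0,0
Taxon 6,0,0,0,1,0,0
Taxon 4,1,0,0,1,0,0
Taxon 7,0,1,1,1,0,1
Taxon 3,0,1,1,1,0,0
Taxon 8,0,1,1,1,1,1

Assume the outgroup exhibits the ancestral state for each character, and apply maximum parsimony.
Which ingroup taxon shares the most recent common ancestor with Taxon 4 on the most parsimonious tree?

Taxon 6

Character polarity is set by the outgroup: the derived state is whichever differs from the outgroup's state, so for C3 the derived state is '0', and for the remaining characters it is '1'.
C1 (derived state '1') is unique to Taxon 4 (autapomorphy; uninformative for grouping).
C2 (derived state '1') is shared by Taxon 3, Taxon 7, and Taxon 8 — a synapomorphy uniting that clade.
C3 (derived state '0') is shared by Taxon 4 and Taxon 6 — a synapomorphy uniting that clade.
All ingroup taxa share the derived state '1' for C4; it defines the ingroup but does not resolve relationships within it.
C5: derived state '1' in Taxon 8 only — an autapomorphy, so it tells us nothing about relationships among taxa.
Only Taxon 7 and Taxon 8 show the derived state '1' for C6, supporting them as a clade.
Most parsimonious ingroup topology: (((Taxon 7,Taxon 8),Taxon 3),(Taxon 6,Taxon 4)).
Taxon 4 and Taxon 6 form a cherry on this tree, so they are sister taxa.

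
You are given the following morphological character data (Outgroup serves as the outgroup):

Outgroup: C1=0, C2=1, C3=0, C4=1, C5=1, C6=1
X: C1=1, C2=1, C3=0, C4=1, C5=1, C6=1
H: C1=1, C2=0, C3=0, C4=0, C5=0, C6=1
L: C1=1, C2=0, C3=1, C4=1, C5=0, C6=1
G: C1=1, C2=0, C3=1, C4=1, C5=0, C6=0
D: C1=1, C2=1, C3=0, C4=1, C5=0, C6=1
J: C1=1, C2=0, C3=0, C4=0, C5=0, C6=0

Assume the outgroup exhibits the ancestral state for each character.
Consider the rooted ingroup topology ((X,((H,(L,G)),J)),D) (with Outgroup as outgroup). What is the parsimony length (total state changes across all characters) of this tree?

Map each character onto ((X,((H,(L,G)),J)),D) (rooted by Outgroup) and count the minimum state changes it requires (Fitch parsimony):
C1: 1; C2: 1; C3: 1; C4: 2; C5: 2; C6: 2.
Total tree length = 9.

9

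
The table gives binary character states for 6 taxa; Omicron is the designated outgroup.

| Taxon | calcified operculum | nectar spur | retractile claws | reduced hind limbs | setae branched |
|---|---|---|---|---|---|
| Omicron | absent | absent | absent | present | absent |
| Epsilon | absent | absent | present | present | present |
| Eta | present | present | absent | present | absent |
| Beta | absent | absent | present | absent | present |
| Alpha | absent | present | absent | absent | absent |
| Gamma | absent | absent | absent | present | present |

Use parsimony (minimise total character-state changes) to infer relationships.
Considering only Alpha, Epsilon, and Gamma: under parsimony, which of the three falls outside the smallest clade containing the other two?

Character polarity is set by the outgroup: the derived state is whichever differs from the outgroup's state, so for reduced hind limbs the derived state is 'absent', and for the remaining characters it is 'present'.
calcified operculum (derived state 'present') is unique to Eta (autapomorphy; uninformative for grouping).
nectar spur: derived state 'present' in Alpha and Eta only — synapomorphy for {Alpha, Eta}.
retractile claws (derived state 'present') is shared by Beta and Epsilon — a synapomorphy uniting that clade.
reduced hind limbs groups Alpha and Beta, which is incompatible with the clades supported by the remaining characters; treating it as convergent (homoplasy) costs fewer steps than any alternative tree.
setae branched (derived state 'present') is shared by Beta, Epsilon, and Gamma — a synapomorphy uniting that clade.
Most parsimonious ingroup topology: (((Epsilon,Beta),Gamma),(Eta,Alpha)).
Epsilon and Gamma share a more recent common ancestor with each other than either does with Alpha, so Alpha is the least closely related of the three.

Alpha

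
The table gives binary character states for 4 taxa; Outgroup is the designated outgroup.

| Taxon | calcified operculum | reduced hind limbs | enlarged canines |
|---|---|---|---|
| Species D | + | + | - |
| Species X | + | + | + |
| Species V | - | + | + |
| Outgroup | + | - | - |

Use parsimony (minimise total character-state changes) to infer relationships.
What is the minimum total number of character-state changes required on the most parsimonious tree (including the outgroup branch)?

Character polarity is set by the outgroup: the derived state is whichever differs from the outgroup's state, so for calcified operculum the derived state is '-', and for the remaining characters it is '+'.
calcified operculum: derived state '-' in Species V only — an autapomorphy, so it tells us nothing about relationships among taxa.
reduced hind limbs (derived state '+') is shared by all ingroup taxa — unites the whole ingroup.
enlarged canines: derived state '+' in Species V and Species X only — synapomorphy for {Species V, Species X}.
Most parsimonious ingroup topology: ((Species X,Species V),Species D).
Changes per character on this tree: calcified operculum: 1; reduced hind limbs: 1; enlarged canines: 1.
Total = 3.

3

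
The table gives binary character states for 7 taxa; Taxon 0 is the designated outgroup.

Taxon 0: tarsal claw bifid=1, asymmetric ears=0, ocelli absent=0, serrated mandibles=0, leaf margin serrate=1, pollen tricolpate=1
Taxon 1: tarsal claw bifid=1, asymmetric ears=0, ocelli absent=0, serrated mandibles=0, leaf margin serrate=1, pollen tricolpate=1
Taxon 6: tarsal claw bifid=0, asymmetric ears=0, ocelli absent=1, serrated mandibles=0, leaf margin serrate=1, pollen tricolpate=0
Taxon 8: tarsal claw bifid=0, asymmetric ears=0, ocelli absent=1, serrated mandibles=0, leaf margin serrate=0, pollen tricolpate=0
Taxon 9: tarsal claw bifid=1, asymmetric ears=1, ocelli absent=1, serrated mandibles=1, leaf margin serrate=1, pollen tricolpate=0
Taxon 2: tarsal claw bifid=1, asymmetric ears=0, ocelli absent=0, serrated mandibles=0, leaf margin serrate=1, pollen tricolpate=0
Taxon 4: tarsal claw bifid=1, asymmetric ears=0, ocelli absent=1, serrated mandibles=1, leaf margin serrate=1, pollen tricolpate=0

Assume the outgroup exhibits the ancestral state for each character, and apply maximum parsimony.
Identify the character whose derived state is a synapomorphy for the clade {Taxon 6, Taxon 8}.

Character polarity is set by the outgroup: the derived state is whichever differs from the outgroup's state, so for tarsal claw bifid, leaf margin serrate, pollen tricolpate the derived state is '0', and for the remaining characters it is '1'.
tarsal claw bifid (derived state '0') is shared by Taxon 6 and Taxon 8 — a synapomorphy uniting that clade.
asymmetric ears (derived state '1') is unique to Taxon 9 (autapomorphy; uninformative for grouping).
Only Taxon 4, Taxon 6, Taxon 8, and Taxon 9 show the derived state '1' for ocelli absent, supporting them as a clade.
serrated mandibles (derived state '1') is shared by Taxon 4 and Taxon 9 — a synapomorphy uniting that clade.
leaf margin serrate (derived state '0') is unique to Taxon 8 (autapomorphy; uninformative for grouping).
pollen tricolpate (derived state '0') is shared by Taxon 2, Taxon 4, Taxon 6, Taxon 8, and Taxon 9 — a synapomorphy uniting that clade.
Most parsimonious ingroup topology: (Taxon 1,(((Taxon 6,Taxon 8),(Taxon 9,Taxon 4)),Taxon 2)).
The clade {Taxon 6, Taxon 8} is supported by tarsal claw bifid: its derived state '0' occurs in exactly those taxa and in no other taxon (including the outgroup).

tarsal claw bifid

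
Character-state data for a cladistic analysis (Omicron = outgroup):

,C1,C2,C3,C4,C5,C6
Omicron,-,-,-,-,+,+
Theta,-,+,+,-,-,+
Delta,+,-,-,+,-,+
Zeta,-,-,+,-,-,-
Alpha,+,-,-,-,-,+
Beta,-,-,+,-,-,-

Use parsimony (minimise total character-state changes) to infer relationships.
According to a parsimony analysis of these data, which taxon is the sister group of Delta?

Alpha

Character polarity is set by the outgroup: the derived state is whichever differs from the outgroup's state, so for C5, C6 the derived state is '-', and for the remaining characters it is '+'.
C1 (derived state '+') is shared by Alpha and Delta — a synapomorphy uniting that clade.
C2 (derived state '+') is unique to Theta (autapomorphy; uninformative for grouping).
C3: derived state '+' in Beta, Theta, and Zeta only — synapomorphy for {Beta, Theta, Zeta}.
C4: derived state '+' in Delta only — an autapomorphy, so it tells us nothing about relationships among taxa.
C5 (derived state '-') is shared by all ingroup taxa — unites the whole ingroup.
C6 (derived state '-') is shared by Beta and Zeta — a synapomorphy uniting that clade.
Most parsimonious ingroup topology: ((Theta,(Zeta,Beta)),(Delta,Alpha)).
Delta and Alpha form a cherry on this tree, so they are sister taxa.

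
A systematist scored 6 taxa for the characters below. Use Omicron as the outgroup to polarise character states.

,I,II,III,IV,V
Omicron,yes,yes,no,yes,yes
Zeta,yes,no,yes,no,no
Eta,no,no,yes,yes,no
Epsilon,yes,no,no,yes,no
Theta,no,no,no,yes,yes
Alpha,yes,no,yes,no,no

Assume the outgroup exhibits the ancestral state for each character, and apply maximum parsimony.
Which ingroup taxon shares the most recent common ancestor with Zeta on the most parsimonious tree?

Character polarity is set by the outgroup: the derived state is whichever differs from the outgroup's state, so for I, II, IV, V the derived state is 'no', and for the remaining characters it is 'yes'.
I groups Eta and Theta, which is incompatible with the clades supported by the remaining characters; treating it as convergent (homoplasy) costs fewer steps than any alternative tree.
II (derived state 'no') is shared by all ingroup taxa — unites the whole ingroup.
III: derived state 'yes' in Alpha, Eta, and Zeta only — synapomorphy for {Alpha, Eta, Zeta}.
Only Alpha and Zeta show the derived state 'no' for IV, supporting them as a clade.
V: derived state 'no' in Alpha, Epsilon, Eta, and Zeta only — synapomorphy for {Alpha, Epsilon, Eta, Zeta}.
Most parsimonious ingroup topology: ((((Zeta,Alpha),Eta),Epsilon),Theta).
Zeta and Alpha form a cherry on this tree, so they are sister taxa.

Alpha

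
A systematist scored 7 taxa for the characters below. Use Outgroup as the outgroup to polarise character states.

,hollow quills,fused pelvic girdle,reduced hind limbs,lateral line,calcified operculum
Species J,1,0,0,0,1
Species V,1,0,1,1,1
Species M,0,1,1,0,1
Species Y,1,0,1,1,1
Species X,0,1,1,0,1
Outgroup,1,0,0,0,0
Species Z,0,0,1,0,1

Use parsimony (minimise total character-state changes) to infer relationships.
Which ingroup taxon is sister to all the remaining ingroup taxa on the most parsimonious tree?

Character polarity is set by the outgroup: the derived state is whichever differs from the outgroup's state, so for hollow quills the derived state is '0', and for the remaining characters it is '1'.
hollow quills (derived state '0') is shared by Species M, Species X, and Species Z — a synapomorphy uniting that clade.
fused pelvic girdle: derived state '1' in Species M and Species X only — synapomorphy for {Species M, Species X}.
Only Species M, Species V, Species X, Species Y, and Species Z show the derived state '1' for reduced hind limbs, supporting them as a clade.
Only Species V and Species Y show the derived state '1' for lateral line, supporting them as a clade.
All ingroup taxa share the derived state '1' for calcified operculum; it defines the ingroup but does not resolve relationships within it.
Most parsimonious ingroup topology: (((Species V,Species Y),(Species Z,(Species X,Species M))),Species J).
Species J is sister to the clade containing all other ingroup taxa, so it is the earliest-diverging (most basal) ingroup lineage.

Species J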